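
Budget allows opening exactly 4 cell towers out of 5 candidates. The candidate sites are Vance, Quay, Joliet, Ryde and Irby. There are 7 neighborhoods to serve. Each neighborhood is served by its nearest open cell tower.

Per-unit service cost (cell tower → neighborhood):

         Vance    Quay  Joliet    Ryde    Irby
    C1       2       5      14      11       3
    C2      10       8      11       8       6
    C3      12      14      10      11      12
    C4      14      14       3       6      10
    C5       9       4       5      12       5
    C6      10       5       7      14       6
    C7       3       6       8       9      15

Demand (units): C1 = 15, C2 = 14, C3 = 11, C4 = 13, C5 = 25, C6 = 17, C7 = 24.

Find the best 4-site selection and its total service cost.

With exactly 4 open, each neighborhood uses its cheapest among the chosen.
{Vance, Quay, Joliet, Irby}: C1→Vance 2·15=30, C2→Irby 6·14=84, C3→Joliet 10·11=110, C4→Joliet 3·13=39, C5→Quay 4·25=100, C6→Quay 5·17=85, C7→Vance 3·24=72. Service cost 520.
{Vance, Quay, Joliet, Ryde}: service cost 548
{Vance, Joliet, Ryde, Irby}: service cost 562
Among all 5 size-4 choices, {Vance, Quay, Joliet, Irby} is lowest.

Choose Vance, Quay, Joliet and Irby; total service cost 520.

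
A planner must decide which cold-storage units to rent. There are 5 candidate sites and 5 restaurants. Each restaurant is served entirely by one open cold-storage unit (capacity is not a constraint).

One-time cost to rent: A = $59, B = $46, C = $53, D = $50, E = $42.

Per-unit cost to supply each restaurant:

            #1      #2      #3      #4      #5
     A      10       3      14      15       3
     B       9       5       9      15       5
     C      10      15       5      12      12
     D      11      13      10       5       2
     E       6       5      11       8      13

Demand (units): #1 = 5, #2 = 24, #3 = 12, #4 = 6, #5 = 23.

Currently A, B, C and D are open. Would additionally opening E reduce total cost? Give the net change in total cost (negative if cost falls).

Current service cost with {A, B, C, D}: 253.
Adding E: each restaurant re-picks its cheapest; new service cost 238, saving 15.
Extra fixed cost: 42. Net change = 42 − 15 = 27.
(Totals: 461 → 488.)

No — net change +27 (cost rises by 27).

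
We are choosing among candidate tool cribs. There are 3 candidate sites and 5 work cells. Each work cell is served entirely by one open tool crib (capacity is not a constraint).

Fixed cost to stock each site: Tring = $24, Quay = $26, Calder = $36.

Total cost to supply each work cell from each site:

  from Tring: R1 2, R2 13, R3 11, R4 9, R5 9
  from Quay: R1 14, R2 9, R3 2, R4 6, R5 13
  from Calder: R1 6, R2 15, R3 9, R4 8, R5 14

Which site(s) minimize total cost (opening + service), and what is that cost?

Open Tring only; minimum total cost 68.

For any fixed open set, each work cell goes to its cheapest open site; total = fixed + service.
{Tring}: R1→Tring 2, R2→Tring 13, R3→Tring 11, R4→Tring 9, R5→Tring 9. Service 44; fixed 24; total 68.
{Quay}: service 44 + fixed 26 = 70
{Tring, Quay}: service 28 + fixed 50 = 78
{Tring, Quay, Calder}: R1→Tring 2, R2→Quay 9, R3→Quay 2, R4→Quay 6, R5→Tring 9. Service 28; fixed 86; total 114.
No other subset beats 68.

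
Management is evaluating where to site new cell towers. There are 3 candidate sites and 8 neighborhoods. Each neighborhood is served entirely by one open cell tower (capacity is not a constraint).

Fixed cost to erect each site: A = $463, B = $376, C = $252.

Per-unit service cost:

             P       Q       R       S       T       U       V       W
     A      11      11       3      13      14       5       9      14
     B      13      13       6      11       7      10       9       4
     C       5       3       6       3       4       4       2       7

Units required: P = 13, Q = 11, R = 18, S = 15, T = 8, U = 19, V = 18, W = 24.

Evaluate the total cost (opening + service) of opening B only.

Total cost: 1465

Each neighborhood is assigned to its cheapest site among the open ones.
{B}: P→B 13·13=169, Q→B 13·11=143, R→B 6·18=108, S→B 11·15=165, T→B 7·8=56, U→B 10·19=190, V→B 9·18=162, W→B 4·24=96. Service 1089; fixed 376; total 1465.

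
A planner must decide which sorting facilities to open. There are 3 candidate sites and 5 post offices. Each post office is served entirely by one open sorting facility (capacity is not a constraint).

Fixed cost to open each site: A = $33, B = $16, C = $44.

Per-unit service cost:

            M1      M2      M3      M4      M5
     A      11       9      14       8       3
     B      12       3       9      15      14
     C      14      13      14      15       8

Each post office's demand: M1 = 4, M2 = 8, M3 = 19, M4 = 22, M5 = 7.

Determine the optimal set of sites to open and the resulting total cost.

For any fixed open set, each post office goes to its cheapest open site; total = fixed + service.
{A, B}: M1→A 11·4=44, M2→B 3·8=24, M3→B 9·19=171, M4→A 8·22=176, M5→A 3·7=21. Service 436; fixed 49; total 485.
{A, B, C}: service 436 + fixed 93 = 529
{A}: service 579 + fixed 33 = 612
{B}: service 671 + fixed 16 = 687
No other subset beats 485.

Open A and B; minimum total cost 485.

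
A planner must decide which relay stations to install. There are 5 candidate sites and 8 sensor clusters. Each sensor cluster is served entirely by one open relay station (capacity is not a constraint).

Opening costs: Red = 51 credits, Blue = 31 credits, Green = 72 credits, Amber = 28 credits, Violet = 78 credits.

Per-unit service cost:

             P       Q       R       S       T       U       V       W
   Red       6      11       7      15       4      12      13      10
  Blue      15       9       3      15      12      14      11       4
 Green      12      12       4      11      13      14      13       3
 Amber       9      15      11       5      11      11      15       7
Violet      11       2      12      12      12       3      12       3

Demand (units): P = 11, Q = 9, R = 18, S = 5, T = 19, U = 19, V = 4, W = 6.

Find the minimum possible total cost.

For any fixed open set, each sensor cluster goes to its cheapest open site; total = fixed + service.
{Red, Blue, Amber, Violet}: P→Red 6·11=66, Q→Violet 2·9=18, R→Blue 3·18=54, S→Amber 5·5=25, T→Red 4·19=76, U→Violet 3·19=57, V→Blue 11·4=44, W→Violet 3·6=18. Service 358; fixed 188; total 546.
{Red, Blue, Violet}: P→Red 6·11=66, Q→Violet 2·9=18, R→Blue 3·18=54, S→Violet 12·5=60, T→Red 4·19=76, U→Violet 3·19=57, V→Blue 11·4=44, W→Violet 3·6=18. Service 393; fixed 160; total 553.
{Red, Amber, Violet}: service 434 + fixed 157 = 591
{Red, Blue, Green, Amber, Violet}: service 358 + fixed 260 = 618
No other subset beats 546.

Minimum total cost: 546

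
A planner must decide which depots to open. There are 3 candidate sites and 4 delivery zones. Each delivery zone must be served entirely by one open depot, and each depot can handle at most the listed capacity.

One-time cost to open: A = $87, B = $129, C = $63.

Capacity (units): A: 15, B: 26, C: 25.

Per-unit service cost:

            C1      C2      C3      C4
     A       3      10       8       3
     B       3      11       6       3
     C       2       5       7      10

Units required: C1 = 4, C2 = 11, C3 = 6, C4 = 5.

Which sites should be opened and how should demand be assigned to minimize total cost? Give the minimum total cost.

Open {A, C}: C1→C 2·4=8, C2→C 5·11=55, C3→C 7·6=42, C4→A 3·5=15.
Loads: A carries 5/15, C carries 21/25. Service 120; fixed 150; total 270.
Next best feasible plan costs 274.

Minimum total cost: 270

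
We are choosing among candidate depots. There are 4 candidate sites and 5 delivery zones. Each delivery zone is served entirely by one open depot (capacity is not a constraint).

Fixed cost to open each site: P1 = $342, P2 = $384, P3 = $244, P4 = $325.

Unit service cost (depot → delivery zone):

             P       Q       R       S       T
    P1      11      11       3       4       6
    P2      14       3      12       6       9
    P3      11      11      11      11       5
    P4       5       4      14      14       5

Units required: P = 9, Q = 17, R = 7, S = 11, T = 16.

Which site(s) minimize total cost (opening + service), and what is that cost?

Open P4 only; minimum total cost 770.

For any fixed open set, each delivery zone goes to its cheapest open site; total = fixed + service.
{P4}: P→P4 5·9=45, Q→P4 4·17=68, R→P4 14·7=98, S→P4 14·11=154, T→P4 5·16=80. Service 445; fixed 325; total 770.
{P1}: service 447 + fixed 342 = 789
{P3}: P→P3 11·9=99, Q→P3 11·17=187, R→P3 11·7=77, S→P3 11·11=121, T→P3 5·16=80. Service 564; fixed 244; total 808.
{P1, P2, P3, P4}: service 241 + fixed 1295 = 1536
No other subset beats 770.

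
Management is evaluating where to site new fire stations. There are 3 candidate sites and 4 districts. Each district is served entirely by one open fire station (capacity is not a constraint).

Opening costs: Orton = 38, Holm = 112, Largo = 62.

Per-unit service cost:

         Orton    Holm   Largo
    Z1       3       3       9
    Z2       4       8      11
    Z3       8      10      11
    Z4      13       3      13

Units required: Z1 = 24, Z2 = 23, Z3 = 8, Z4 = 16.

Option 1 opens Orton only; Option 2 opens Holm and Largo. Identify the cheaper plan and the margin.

Option 1: {Orton}: Z1→Orton 3·24=72, Z2→Orton 4·23=92, Z3→Orton 8·8=64, Z4→Orton 13·16=208. Service 436; fixed 38; total 474.
Option 2: {Holm, Largo}: Z1→Holm 3·24=72, Z2→Holm 8·23=184, Z3→Holm 10·8=80, Z4→Holm 3·16=48. Service 384; fixed 174; total 558.
Difference: |474 − 558| = 84.

Option 1 is cheaper by 84.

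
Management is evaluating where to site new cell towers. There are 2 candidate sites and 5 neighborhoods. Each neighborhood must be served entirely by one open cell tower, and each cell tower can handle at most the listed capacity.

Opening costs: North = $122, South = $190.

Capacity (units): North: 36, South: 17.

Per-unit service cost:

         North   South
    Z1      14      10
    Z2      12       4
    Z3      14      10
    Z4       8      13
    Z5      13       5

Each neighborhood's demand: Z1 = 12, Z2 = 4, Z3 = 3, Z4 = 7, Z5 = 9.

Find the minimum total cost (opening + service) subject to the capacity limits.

Open {North}: Z1→North 14·12=168, Z2→North 12·4=48, Z3→North 14·3=42, Z4→North 8·7=56, Z5→North 13·9=117.
Loads: North carries 35/36. Service 431; fixed 122; total 553.
Next best feasible plan costs 627.

Minimum total cost: 553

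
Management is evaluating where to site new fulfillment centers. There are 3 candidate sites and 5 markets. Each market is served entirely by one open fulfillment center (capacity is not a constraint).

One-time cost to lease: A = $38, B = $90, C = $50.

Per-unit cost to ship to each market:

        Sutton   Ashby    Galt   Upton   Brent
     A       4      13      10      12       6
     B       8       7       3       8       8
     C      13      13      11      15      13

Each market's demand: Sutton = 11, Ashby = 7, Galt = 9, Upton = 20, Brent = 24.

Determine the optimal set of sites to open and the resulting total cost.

For any fixed open set, each market goes to its cheapest open site; total = fixed + service.
{A, B}: Sutton→A 4·11=44, Ashby→B 7·7=49, Galt→B 3·9=27, Upton→B 8·20=160, Brent→A 6·24=144. Service 424; fixed 128; total 552.
{A, B, C}: service 424 + fixed 178 = 602
{B}: service 516 + fixed 90 = 606
{A}: Sutton→A 4·11=44, Ashby→A 13·7=91, Galt→A 10·9=90, Upton→A 12·20=240, Brent→A 6·24=144. Service 609; fixed 38; total 647.
(All 7 nonempty subsets were checked; A and B is lowest.)

Open A and B; minimum total cost 552.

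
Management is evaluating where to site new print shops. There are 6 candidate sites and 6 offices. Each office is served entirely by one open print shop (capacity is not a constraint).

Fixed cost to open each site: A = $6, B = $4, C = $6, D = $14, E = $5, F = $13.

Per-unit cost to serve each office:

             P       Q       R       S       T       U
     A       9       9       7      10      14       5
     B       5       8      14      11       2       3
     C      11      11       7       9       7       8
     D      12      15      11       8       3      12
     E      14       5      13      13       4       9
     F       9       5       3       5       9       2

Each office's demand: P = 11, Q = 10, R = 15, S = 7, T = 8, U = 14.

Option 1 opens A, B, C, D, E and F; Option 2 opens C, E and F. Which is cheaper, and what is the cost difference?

Option 1 is cheaper by 36.

Option 1: {A, B, C, D, E, F}: P→B 5·11=55, Q→E 5·10=50, R→F 3·15=45, S→F 5·7=35, T→B 2·8=16, U→F 2·14=28. Service 229; fixed 48; total 277.
Option 2: {C, E, F}: P→F 9·11=99, Q→E 5·10=50, R→F 3·15=45, S→F 5·7=35, T→E 4·8=32, U→F 2·14=28. Service 289; fixed 24; total 313.
Difference: |277 − 313| = 36.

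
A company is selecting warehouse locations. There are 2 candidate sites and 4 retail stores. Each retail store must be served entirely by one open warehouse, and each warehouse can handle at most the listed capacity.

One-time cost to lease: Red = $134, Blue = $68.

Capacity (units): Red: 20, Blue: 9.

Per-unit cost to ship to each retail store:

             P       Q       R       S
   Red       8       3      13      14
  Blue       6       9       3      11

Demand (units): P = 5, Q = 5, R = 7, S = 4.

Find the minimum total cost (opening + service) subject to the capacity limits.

Minimum total cost: 334

Open {Red, Blue}: P→Red 8·5=40, Q→Red 3·5=15, R→Blue 3·7=21, S→Red 14·4=56.
Loads: Red carries 14/20, Blue carries 7/9. Service 132; fixed 202; total 334.
Next best feasible plan costs 382.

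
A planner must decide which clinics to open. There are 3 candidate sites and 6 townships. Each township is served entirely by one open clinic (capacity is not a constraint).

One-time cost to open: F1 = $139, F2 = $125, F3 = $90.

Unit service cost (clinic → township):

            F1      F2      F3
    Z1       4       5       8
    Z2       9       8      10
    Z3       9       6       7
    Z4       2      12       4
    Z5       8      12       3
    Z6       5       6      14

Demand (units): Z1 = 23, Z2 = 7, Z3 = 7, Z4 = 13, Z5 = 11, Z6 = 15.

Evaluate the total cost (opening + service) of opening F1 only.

Each township is assigned to its cheapest site among the open ones.
{F1}: Z1→F1 4·23=92, Z2→F1 9·7=63, Z3→F1 9·7=63, Z4→F1 2·13=26, Z5→F1 8·11=88, Z6→F1 5·15=75. Service 407; fixed 139; total 546.

Total cost: 546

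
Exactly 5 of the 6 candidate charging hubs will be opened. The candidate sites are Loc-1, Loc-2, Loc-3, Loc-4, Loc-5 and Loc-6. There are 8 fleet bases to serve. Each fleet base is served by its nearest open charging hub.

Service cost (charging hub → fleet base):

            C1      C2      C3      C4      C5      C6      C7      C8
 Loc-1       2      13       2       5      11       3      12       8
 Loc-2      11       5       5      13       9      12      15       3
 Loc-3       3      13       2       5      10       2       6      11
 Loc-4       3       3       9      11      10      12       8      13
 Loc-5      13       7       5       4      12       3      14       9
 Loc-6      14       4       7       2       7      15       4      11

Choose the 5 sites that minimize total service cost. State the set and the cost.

With exactly 5 open, each fleet base uses its cheapest among the chosen.
{Loc-1, Loc-2, Loc-3, Loc-4, Loc-6}: C1→Loc-1 2, C2→Loc-4 3, C3→Loc-1 2, C4→Loc-6 2, C5→Loc-6 7, C6→Loc-3 2, C7→Loc-6 4, C8→Loc-2 3. Service cost 25.
{Loc-1, Loc-2, Loc-3, Loc-5, Loc-6}: service cost 26
{Loc-1, Loc-2, Loc-4, Loc-5, Loc-6}: service cost 26
Among all 6 size-5 choices, {Loc-1, Loc-2, Loc-3, Loc-4, Loc-6} is lowest.

Choose Loc-1, Loc-2, Loc-3, Loc-4 and Loc-6; total service cost 25.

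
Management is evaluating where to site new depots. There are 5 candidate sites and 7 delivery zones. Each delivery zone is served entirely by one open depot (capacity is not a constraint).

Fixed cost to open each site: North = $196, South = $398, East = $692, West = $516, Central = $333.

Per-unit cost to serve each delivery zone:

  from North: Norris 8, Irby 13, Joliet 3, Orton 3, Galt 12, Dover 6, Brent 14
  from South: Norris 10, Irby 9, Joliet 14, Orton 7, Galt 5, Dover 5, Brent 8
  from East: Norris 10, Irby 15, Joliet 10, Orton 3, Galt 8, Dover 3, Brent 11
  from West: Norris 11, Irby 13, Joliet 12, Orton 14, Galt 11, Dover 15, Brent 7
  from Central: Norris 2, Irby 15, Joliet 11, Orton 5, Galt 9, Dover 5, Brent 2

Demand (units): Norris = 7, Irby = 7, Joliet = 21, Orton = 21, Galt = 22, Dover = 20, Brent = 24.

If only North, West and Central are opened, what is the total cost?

Total cost: 1622

Each delivery zone is assigned to its cheapest site among the open ones.
{North, West, Central}: Norris→Central 2·7=14, Irby→North 13·7=91, Joliet→North 3·21=63, Orton→North 3·21=63, Galt→Central 9·22=198, Dover→Central 5·20=100, Brent→Central 2·24=48. Service 577; fixed 1045; total 1622.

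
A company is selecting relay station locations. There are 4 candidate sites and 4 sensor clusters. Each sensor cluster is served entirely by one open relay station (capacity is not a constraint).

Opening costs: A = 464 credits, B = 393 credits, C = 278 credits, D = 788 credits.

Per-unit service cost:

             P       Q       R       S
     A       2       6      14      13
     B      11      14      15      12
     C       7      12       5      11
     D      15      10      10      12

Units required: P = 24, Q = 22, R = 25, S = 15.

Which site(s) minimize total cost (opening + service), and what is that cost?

For any fixed open set, each sensor cluster goes to its cheapest open site; total = fixed + service.
{C}: P→C 7·24=168, Q→C 12·22=264, R→C 5·25=125, S→C 11·15=165. Service 722; fixed 278; total 1000.
{A}: P→A 2·24=48, Q→A 6·22=132, R→A 14·25=350, S→A 13·15=195. Service 725; fixed 464; total 1189.
{A, C}: service 470 + fixed 742 = 1212
{A, B, C, D}: service 470 + fixed 1923 = 2393
No other subset beats 1000.

Open C only; minimum total cost 1000.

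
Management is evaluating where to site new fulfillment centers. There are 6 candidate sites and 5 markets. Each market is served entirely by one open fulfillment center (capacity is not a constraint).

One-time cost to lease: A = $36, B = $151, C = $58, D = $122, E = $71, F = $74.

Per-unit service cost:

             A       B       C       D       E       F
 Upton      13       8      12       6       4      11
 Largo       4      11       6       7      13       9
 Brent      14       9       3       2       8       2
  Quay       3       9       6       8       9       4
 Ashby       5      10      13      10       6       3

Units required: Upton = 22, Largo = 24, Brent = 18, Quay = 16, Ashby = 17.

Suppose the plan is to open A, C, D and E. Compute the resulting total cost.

Each market is assigned to its cheapest site among the open ones.
{A, C, D, E}: Upton→E 4·22=88, Largo→A 4·24=96, Brent→D 2·18=36, Quay→A 3·16=48, Ashby→A 5·17=85. Service 353; fixed 287; total 640.

Total cost: 640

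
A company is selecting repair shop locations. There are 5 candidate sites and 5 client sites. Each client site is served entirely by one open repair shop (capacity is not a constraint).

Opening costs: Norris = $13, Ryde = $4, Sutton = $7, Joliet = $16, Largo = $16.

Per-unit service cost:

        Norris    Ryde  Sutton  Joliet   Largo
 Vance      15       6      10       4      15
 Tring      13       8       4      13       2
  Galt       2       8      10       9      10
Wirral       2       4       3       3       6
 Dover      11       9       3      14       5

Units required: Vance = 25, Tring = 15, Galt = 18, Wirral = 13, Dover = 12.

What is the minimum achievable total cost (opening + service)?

For any fixed open set, each client site goes to its cheapest open site; total = fixed + service.
{Norris, Sutton, Joliet, Largo}: Vance→Joliet 4·25=100, Tring→Largo 2·15=30, Galt→Norris 2·18=36, Wirral→Norris 2·13=26, Dover→Sutton 3·12=36. Service 228; fixed 52; total 280.
{Norris, Ryde, Sutton, Joliet, Largo}: service 228 + fixed 56 = 284
{Norris, Sutton, Joliet}: service 258 + fixed 36 = 294
{Ryde}: Vance→Ryde 6·25=150, Tring→Ryde 8·15=120, Galt→Ryde 8·18=144, Wirral→Ryde 4·13=52, Dover→Ryde 9·12=108. Service 574; fixed 4; total 578.
No other subset beats 280.

Minimum total cost: 280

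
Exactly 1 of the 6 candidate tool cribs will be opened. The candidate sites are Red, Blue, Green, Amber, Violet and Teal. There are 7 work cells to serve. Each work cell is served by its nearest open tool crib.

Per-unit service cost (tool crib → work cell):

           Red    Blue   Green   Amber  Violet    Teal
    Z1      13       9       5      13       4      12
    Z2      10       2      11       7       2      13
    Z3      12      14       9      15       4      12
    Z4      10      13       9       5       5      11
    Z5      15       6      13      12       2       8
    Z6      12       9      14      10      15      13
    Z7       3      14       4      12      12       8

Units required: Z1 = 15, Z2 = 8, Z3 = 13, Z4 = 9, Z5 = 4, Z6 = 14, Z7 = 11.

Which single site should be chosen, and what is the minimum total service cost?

With exactly 1 open, each work cell uses its cheapest among the chosen.
{Violet}: Z1→Violet 4·15=60, Z2→Violet 2·8=16, Z3→Violet 4·13=52, Z4→Violet 5·9=45, Z5→Violet 2·4=8, Z6→Violet 15·14=210, Z7→Violet 12·11=132. Service cost 523.
{Green}: service cost 653
{Blue}: service cost 754
Among all 6 size-1 choices, {Violet} is lowest.

Choose Violet only; total service cost 523.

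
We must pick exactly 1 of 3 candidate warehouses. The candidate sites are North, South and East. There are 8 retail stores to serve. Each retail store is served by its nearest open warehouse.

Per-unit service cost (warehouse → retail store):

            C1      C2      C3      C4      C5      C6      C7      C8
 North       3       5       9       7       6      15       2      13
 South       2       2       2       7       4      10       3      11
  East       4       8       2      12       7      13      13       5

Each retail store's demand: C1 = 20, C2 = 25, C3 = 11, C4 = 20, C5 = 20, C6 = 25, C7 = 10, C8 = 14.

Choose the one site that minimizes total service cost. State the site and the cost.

Choose South only; total service cost 766.

With exactly 1 open, each retail store uses its cheapest among the chosen.
{South}: C1→South 2·20=40, C2→South 2·25=50, C3→South 2·11=22, C4→South 7·20=140, C5→South 4·20=80, C6→South 10·25=250, C7→South 3·10=30, C8→South 11·14=154. Service cost 766.
{North}: service cost 1121
{East}: service cost 1207
Among all 3 size-1 choices, {South} is lowest.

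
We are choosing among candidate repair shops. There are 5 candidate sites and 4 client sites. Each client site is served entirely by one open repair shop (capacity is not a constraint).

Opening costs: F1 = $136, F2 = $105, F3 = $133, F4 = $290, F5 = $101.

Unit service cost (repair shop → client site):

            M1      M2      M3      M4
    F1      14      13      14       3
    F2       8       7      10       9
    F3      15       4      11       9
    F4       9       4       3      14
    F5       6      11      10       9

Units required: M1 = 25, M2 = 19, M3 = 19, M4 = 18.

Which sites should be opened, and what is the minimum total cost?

Open F2 only; minimum total cost 790.

For any fixed open set, each client site goes to its cheapest open site; total = fixed + service.
{F2}: M1→F2 8·25=200, M2→F2 7·19=133, M3→F2 10·19=190, M4→F2 9·18=162. Service 685; fixed 105; total 790.
{F3, F5}: M1→F5 6·25=150, M2→F3 4·19=76, M3→F5 10·19=190, M4→F3 9·18=162. Service 578; fixed 234; total 812.
{F5}: service 711 + fixed 101 = 812
{F1, F2, F3, F4, F5}: service 337 + fixed 765 = 1102
No other subset beats 790.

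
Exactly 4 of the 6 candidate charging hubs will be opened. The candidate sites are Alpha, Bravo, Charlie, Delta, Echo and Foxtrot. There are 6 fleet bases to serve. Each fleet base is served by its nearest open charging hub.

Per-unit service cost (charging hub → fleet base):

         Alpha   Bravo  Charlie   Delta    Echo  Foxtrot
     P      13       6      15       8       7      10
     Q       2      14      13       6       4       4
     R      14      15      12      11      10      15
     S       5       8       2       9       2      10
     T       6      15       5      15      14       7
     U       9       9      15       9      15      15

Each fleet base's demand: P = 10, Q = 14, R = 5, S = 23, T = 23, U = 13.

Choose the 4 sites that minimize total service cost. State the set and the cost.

With exactly 4 open, each fleet base uses its cheapest among the chosen.
{Alpha, Bravo, Charlie, Echo}: P→Bravo 6·10=60, Q→Alpha 2·14=28, R→Echo 10·5=50, S→Charlie 2·23=46, T→Charlie 5·23=115, U→Alpha 9·13=117. Service cost 416.
{Alpha, Bravo, Charlie, Delta}: service cost 421
{Alpha, Bravo, Charlie, Foxtrot}: service cost 426
Among all 15 size-4 choices, {Alpha, Bravo, Charlie, Echo} is lowest.

Choose Alpha, Bravo, Charlie and Echo; total service cost 416.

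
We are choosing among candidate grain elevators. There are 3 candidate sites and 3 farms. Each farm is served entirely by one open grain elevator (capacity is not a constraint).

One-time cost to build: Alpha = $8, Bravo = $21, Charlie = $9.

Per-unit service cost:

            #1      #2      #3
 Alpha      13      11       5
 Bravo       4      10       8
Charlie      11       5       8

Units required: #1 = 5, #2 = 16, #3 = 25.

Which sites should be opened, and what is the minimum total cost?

For any fixed open set, each farm goes to its cheapest open site; total = fixed + service.
{Alpha, Bravo, Charlie}: #1→Bravo 4·5=20, #2→Charlie 5·16=80, #3→Alpha 5·25=125. Service 225; fixed 38; total 263.
{Alpha, Charlie}: #1→Charlie 11·5=55, #2→Charlie 5·16=80, #3→Alpha 5·25=125. Service 260; fixed 17; total 277.
{Bravo, Charlie}: service 300 + fixed 30 = 330
{Alpha}: #1→Alpha 13·5=65, #2→Alpha 11·16=176, #3→Alpha 5·25=125. Service 366; fixed 8; total 374.
No other subset beats 263.

Open Alpha, Bravo and Charlie; minimum total cost 263.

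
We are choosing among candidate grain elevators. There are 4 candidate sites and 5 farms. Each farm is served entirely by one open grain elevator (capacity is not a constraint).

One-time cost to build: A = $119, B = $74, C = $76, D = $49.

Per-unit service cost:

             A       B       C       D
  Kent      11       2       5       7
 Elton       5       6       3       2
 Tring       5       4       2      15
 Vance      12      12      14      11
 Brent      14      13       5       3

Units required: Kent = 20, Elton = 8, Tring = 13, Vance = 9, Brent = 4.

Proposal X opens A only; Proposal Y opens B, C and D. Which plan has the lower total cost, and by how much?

Proposal Y is cheaper by 216.

Proposal X: {A}: Kent→A 11·20=220, Elton→A 5·8=40, Tring→A 5·13=65, Vance→A 12·9=108, Brent→A 14·4=56. Service 489; fixed 119; total 608.
Proposal Y: {B, C, D}: Kent→B 2·20=40, Elton→D 2·8=16, Tring→C 2·13=26, Vance→D 11·9=99, Brent→D 3·4=12. Service 193; fixed 199; total 392.
Difference: |608 − 392| = 216.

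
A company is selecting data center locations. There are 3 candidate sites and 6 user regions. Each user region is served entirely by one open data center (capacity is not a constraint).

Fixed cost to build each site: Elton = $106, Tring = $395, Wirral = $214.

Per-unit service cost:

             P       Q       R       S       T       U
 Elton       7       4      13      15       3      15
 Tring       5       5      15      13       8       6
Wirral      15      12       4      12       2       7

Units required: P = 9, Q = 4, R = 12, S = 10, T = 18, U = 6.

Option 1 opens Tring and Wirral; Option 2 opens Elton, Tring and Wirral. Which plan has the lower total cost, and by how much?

Option 1 is cheaper by 102.

Option 1: {Tring, Wirral}: P→Tring 5·9=45, Q→Tring 5·4=20, R→Wirral 4·12=48, S→Wirral 12·10=120, T→Wirral 2·18=36, U→Tring 6·6=36. Service 305; fixed 609; total 914.
Option 2: {Elton, Tring, Wirral}: P→Tring 5·9=45, Q→Elton 4·4=16, R→Wirral 4·12=48, S→Wirral 12·10=120, T→Wirral 2·18=36, U→Tring 6·6=36. Service 301; fixed 715; total 1016.
Difference: |914 − 1016| = 102.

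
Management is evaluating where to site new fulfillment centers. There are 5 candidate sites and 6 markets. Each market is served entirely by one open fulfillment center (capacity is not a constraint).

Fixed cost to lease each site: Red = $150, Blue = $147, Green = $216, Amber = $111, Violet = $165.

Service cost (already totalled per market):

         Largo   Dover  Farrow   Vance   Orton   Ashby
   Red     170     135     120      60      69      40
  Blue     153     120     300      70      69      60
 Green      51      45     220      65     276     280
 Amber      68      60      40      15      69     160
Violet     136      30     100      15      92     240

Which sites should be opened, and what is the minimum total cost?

Open Amber only; minimum total cost 523.

For any fixed open set, each market goes to its cheapest open site; total = fixed + service.
{Amber}: Largo→Amber 68, Dover→Amber 60, Farrow→Amber 40, Vance→Amber 15, Orton→Amber 69, Ashby→Amber 160. Service 412; fixed 111; total 523.
{Red, Amber}: service 292 + fixed 261 = 553
{Blue, Amber}: Largo→Amber 68, Dover→Amber 60, Farrow→Amber 40, Vance→Amber 15, Orton→Blue 69, Ashby→Blue 60. Service 312; fixed 258; total 570.
{Red, Blue, Green, Amber, Violet}: service 245 + fixed 789 = 1034
No other subset beats 523.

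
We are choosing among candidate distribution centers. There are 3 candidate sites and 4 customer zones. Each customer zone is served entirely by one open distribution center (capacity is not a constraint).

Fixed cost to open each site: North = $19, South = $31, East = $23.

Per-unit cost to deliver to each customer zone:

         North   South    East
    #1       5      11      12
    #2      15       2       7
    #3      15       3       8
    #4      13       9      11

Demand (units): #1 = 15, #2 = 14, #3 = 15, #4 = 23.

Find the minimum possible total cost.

For any fixed open set, each customer zone goes to its cheapest open site; total = fixed + service.
{North, South}: #1→North 5·15=75, #2→South 2·14=28, #3→South 3·15=45, #4→South 9·23=207. Service 355; fixed 50; total 405.
{North, South, East}: #1→North 5·15=75, #2→South 2·14=28, #3→South 3·15=45, #4→South 9·23=207. Service 355; fixed 73; total 428.
{South}: service 445 + fixed 31 = 476
{North}: service 809 + fixed 19 = 828
No other subset beats 405.

Minimum total cost: 405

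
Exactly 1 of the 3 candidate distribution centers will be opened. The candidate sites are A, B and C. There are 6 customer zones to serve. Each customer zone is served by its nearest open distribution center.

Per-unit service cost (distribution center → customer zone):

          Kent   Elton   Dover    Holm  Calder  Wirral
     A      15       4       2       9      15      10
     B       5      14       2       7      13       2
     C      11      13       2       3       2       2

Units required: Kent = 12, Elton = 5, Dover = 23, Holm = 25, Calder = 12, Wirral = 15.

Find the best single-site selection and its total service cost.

Choose C only; total service cost 372.

With exactly 1 open, each customer zone uses its cheapest among the chosen.
{C}: Kent→C 11·12=132, Elton→C 13·5=65, Dover→C 2·23=46, Holm→C 3·25=75, Calder→C 2·12=24, Wirral→C 2·15=30. Service cost 372.
{B}: service cost 537
{A}: service cost 801
Among all 3 size-1 choices, {C} is lowest.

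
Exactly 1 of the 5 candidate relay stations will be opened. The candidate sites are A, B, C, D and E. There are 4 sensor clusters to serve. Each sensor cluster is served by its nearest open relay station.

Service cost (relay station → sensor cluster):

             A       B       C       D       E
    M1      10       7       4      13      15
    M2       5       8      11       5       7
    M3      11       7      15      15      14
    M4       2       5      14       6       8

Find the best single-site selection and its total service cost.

Choose B only; total service cost 27.

With exactly 1 open, each sensor cluster uses its cheapest among the chosen.
{B}: M1→B 7, M2→B 8, M3→B 7, M4→B 5. Service cost 27.
{A}: service cost 28
{D}: service cost 39
Among all 5 size-1 choices, {B} is lowest.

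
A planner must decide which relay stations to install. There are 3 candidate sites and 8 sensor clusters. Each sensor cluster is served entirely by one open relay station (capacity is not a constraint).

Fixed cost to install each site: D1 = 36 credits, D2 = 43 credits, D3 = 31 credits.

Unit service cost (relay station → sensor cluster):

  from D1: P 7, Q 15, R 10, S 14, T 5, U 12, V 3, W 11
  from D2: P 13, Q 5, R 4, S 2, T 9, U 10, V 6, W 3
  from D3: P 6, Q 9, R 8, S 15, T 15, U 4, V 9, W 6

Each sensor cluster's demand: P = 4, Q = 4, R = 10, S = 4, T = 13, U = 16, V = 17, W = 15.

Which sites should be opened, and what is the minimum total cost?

For any fixed open set, each sensor cluster goes to its cheapest open site; total = fixed + service.
{D1, D2, D3}: P→D3 6·4=24, Q→D2 5·4=20, R→D2 4·10=40, S→D2 2·4=8, T→D1 5·13=65, U→D3 4·16=64, V→D1 3·17=51, W→D2 3·15=45. Service 317; fixed 110; total 427.
{D2, D3}: P→D3 6·4=24, Q→D2 5·4=20, R→D2 4·10=40, S→D2 2·4=8, T→D2 9·13=117, U→D3 4·16=64, V→D2 6·17=102, W→D2 3·15=45. Service 420; fixed 74; total 494.
{D1, D2}: P→D1 7·4=28, Q→D2 5·4=20, R→D2 4·10=40, S→D2 2·4=8, T→D1 5·13=65, U→D2 10·16=160, V→D1 3·17=51, W→D2 3·15=45. Service 417; fixed 79; total 496.
{D3}: P→D3 6·4=24, Q→D3 9·4=36, R→D3 8·10=80, S→D3 15·4=60, T→D3 15·13=195, U→D3 4·16=64, V→D3 9·17=153, W→D3 6·15=90. Service 702; fixed 31; total 733.
(All 7 nonempty subsets were checked; D1, D2 and D3 is lowest.)

Open D1, D2 and D3; minimum total cost 427.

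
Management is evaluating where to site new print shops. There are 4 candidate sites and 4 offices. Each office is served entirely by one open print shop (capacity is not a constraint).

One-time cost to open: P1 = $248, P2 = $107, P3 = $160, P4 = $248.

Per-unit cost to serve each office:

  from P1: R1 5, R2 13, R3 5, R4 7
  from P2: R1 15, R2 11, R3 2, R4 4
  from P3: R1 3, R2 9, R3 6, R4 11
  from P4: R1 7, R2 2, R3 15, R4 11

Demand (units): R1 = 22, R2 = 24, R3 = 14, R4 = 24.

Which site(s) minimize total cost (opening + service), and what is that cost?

For any fixed open set, each office goes to its cheapest open site; total = fixed + service.
{P2, P3}: R1→P3 3·22=66, R2→P3 9·24=216, R3→P2 2·14=28, R4→P2 4·24=96. Service 406; fixed 267; total 673.
{P2, P4}: R1→P4 7·22=154, R2→P4 2·24=48, R3→P2 2·14=28, R4→P2 4·24=96. Service 326; fixed 355; total 681.
{P2, P3, P4}: service 238 + fixed 515 = 753
{P1, P2, P3, P4}: service 238 + fixed 763 = 1001
(All 15 nonempty subsets were checked; P2 and P3 is lowest.)

Open P2 and P3; minimum total cost 673.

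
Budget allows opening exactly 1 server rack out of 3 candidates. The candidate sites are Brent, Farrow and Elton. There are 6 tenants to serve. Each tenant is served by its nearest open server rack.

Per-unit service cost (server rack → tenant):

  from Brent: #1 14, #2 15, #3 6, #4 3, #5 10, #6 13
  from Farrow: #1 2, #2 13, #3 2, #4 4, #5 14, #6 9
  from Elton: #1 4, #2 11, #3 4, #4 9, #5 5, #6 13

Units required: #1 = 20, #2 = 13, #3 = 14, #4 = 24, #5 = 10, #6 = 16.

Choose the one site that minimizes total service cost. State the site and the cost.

Choose Farrow only; total service cost 617.

With exactly 1 open, each tenant uses its cheapest among the chosen.
{Farrow}: #1→Farrow 2·20=40, #2→Farrow 13·13=169, #3→Farrow 2·14=28, #4→Farrow 4·24=96, #5→Farrow 14·10=140, #6→Farrow 9·16=144. Service cost 617.
{Elton}: service cost 753
{Brent}: service cost 939
Among all 3 size-1 choices, {Farrow} is lowest.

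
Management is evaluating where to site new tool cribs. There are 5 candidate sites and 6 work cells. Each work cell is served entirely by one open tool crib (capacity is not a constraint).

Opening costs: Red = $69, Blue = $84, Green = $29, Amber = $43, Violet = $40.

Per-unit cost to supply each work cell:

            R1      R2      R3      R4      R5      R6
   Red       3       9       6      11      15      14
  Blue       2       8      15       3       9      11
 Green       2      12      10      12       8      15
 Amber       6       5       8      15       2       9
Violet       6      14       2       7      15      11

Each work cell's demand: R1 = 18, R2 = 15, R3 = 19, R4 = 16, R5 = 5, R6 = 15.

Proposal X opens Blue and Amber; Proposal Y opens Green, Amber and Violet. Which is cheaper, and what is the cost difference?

Proposal X: {Blue, Amber}: R1→Blue 2·18=36, R2→Amber 5·15=75, R3→Amber 8·19=152, R4→Blue 3·16=48, R5→Amber 2·5=10, R6→Amber 9·15=135. Service 456; fixed 127; total 583.
Proposal Y: {Green, Amber, Violet}: R1→Green 2·18=36, R2→Amber 5·15=75, R3→Violet 2·19=38, R4→Violet 7·16=112, R5→Amber 2·5=10, R6→Amber 9·15=135. Service 406; fixed 112; total 518.
Difference: |583 − 518| = 65.

Proposal Y is cheaper by 65.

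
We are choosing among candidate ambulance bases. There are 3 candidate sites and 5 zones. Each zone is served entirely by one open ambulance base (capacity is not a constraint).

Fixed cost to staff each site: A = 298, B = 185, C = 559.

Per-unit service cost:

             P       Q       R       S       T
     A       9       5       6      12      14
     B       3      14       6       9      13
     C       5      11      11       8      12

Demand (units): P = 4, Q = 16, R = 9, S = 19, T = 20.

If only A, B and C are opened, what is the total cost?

Each zone is assigned to its cheapest site among the open ones.
{A, B, C}: P→B 3·4=12, Q→A 5·16=80, R→A 6·9=54, S→C 8·19=152, T→C 12·20=240. Service 538; fixed 1042; total 1580.

Total cost: 1580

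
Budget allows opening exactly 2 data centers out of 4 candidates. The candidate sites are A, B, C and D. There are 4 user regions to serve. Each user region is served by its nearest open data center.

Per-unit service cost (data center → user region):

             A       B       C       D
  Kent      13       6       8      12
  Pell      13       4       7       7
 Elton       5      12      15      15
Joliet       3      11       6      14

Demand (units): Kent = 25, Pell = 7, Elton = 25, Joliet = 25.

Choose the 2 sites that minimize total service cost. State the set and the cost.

Choose A and B; total service cost 378.

With exactly 2 open, each user region uses its cheapest among the chosen.
{A, B}: Kent→B 6·25=150, Pell→B 4·7=28, Elton→A 5·25=125, Joliet→A 3·25=75. Service cost 378.
{A, C}: service cost 449
{A, D}: service cost 549
Among all 6 size-2 choices, {A, B} is lowest.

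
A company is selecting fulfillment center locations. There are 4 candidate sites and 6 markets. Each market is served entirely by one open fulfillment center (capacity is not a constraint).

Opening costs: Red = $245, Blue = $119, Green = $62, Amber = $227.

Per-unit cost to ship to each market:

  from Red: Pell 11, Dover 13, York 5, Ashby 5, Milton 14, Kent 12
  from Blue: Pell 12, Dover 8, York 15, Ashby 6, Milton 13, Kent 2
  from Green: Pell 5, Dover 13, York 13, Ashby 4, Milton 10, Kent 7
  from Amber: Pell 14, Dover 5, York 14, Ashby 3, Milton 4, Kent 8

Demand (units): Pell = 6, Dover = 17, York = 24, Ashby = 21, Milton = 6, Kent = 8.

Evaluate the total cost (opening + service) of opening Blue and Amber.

Total cost: 942

Each market is assigned to its cheapest site among the open ones.
{Blue, Amber}: Pell→Blue 12·6=72, Dover→Amber 5·17=85, York→Amber 14·24=336, Ashby→Amber 3·21=63, Milton→Amber 4·6=24, Kent→Blue 2·8=16. Service 596; fixed 346; total 942.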